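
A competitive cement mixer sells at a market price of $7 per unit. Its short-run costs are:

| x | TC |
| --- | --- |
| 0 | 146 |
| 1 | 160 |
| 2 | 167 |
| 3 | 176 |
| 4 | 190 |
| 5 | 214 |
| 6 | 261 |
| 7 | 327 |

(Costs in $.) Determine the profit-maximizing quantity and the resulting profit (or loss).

Profit at each row (π = 7x − TC): x=0: -146; x=1: -153; x=2: -153; x=3: -155; x=4: -162; x=5: -179; x=6: -219; x=7: -278.
Profit is highest at x = 0. Equivalently, the lowest AVC in the table is 30/3 ≈ $10 at x = 3, and P = $7 falls below it — price never covers variable cost, so the firm shuts down and loses only its fixed cost.

x = 0 (shut down); profit = -$146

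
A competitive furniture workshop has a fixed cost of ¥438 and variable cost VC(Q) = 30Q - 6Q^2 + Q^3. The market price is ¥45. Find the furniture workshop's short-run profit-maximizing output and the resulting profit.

AVC = 30 - 6Q + Q^2 has its minimum ¥21 at Q = 3; price ¥45 clears that bar, so the firm operates.
MC = 30 - 12Q + 3Q^2. Setting P = MC and taking the root on the rising branch gives Q* = 5.
TR = 45·5 = 225. TC = 438 + 125 = 563. Profit = 225 − 563 = -¥338.
That loss of ¥338 beats the ¥438 the firm would lose by shutting down; producing recovers ¥100 of fixed cost.

Profit = -¥338 at Q = 5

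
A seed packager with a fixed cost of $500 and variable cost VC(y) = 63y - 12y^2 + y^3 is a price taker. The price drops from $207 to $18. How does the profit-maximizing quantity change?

MC = 63 - 24y + 3y^2; the shutdown threshold is min AVC = $27 (at y = 6).
At P = $207 ≥ min AVC, set P = MC on the rising branch: y = 12.
At P = $18 < min AVC = $27, price no longer covers variable cost at any output, so the firm shuts down: y = 0.

Output falls from 12 to 0 (the firm shuts down)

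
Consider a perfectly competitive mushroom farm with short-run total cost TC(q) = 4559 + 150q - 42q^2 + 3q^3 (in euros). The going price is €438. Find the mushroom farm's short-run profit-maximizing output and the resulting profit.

Profit = -€239 at q = 12

AVC = 150 - 42q + 3q^2 has its minimum €3 at q = 7; price €438 clears that bar, so the firm operates.
MC = 150 - 84q + 9q^2. Setting P = MC and taking the root on the rising branch gives q* = 12.
TR = 438·12 = 5256. TC = 4559 + 936 = 5495. Profit = 5256 − 5495 = -€239.
By producing, the firm covers all variable cost plus €4320 of fixed cost; shutting down would lose the full €4559.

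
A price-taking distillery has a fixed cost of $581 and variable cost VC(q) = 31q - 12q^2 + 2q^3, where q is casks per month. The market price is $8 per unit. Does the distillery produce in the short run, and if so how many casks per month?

Strip out fixed cost: VC = 31q - 12q^2 + 2q^3. Then AVC = 31 - 12q + 2q^2 and MC = 31 - 24q + 6q^2.
The AVC parabola has its vertex at q = 12/4 = 3, where AVC = 31 - 12·3 + 2·3^2 = $13.
With P < min AVC ($8 < $13), every unit sold adds to the loss.
The firm minimizes its loss by shutting down and losing only its fixed cost of $581.

Shut down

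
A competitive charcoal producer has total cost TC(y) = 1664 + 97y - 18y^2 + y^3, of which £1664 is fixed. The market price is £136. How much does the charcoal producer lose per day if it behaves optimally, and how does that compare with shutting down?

Profit = -£312 at y = 13

AVC = 97 - 18y + y^2; min AVC = £16 at y = 9. Since P = £136 ≥ min AVC, the firm produces.
With MC = 97 - 36y + 3y^2, P = MC on the upward-sloping part at y* = 13.
TR = 136·13 = 1768. TC = 1664 + 416 = 2080. Profit = 1768 − 2080 = -£312.
That loss of £312 beats the £1664 the firm would lose by shutting down; producing recovers £1352 of fixed cost.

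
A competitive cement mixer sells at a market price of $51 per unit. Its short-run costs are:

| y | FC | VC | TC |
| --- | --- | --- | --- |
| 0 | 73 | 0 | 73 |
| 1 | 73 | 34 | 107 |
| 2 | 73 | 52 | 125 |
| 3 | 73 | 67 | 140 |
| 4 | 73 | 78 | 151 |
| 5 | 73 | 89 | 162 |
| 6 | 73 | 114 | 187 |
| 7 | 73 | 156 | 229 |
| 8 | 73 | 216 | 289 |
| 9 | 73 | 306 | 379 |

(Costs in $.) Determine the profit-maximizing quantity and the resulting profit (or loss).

Profit at each row (π = 51y − TC): y=0: -73; y=1: -56; y=2: -23; y=3: 13; y=4: 53; y=5: 93; y=6: 119; y=7: 128; y=8: 119; y=9: 80.
Profit is maximized at y = 7. AVC there is 156/7 = $22.29 ≤ P, so producing beats shutting down (which would give -$73).

y = 7; profit = $128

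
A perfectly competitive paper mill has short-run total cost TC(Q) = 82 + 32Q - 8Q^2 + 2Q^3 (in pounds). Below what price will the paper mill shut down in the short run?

The firm shuts down when price falls below the minimum of average variable cost. AVC = VC/Q = 32 - 8Q + 2Q^2.
At the minimum of AVC, MC = AVC. MC = 32 - 16Q + 6Q^2; setting MC = AVC gives 4Q^2 - 8Q = 0, so Q = 2. min AVC = 24.
The firm shuts down for any P below £24.

£24 per unit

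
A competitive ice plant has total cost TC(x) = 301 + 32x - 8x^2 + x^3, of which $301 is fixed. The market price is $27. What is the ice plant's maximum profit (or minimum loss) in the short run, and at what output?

AVC = 32 - 8x + x^2 has its minimum $16 at x = 4; price $27 clears that bar, so the firm operates.
MC = 32 - 16x + 3x^2. Setting P = MC and taking the root on the rising branch gives x* = 5.
TR = 27·5 = 135. TC = 301 + 85 = 386. Profit = 135 − 386 = -$251.
That loss of $251 beats the $301 the firm would lose by shutting down; producing recovers $50 of fixed cost.

Profit = -$251 at x = 5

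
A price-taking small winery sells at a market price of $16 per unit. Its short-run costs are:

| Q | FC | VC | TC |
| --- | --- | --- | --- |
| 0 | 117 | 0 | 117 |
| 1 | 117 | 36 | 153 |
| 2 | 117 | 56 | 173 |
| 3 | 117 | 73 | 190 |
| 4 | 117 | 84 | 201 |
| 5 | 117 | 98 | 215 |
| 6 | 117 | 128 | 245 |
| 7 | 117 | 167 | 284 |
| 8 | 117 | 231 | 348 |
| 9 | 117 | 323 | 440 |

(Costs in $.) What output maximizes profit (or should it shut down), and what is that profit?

Compute π = P·Q − TC at each output: Q=0: -117; Q=1: -137; Q=2: -141; Q=3: -142; Q=4: -137; Q=5: -135; Q=6: -149; Q=7: -172; Q=8: -220; Q=9: -296.
Profit is highest at Q = 0. Equivalently, the lowest AVC in the table is 98/5 ≈ $19.60 at Q = 5, and P = $16 falls below it — price never covers variable cost, so the firm shuts down and loses only its fixed cost.

Q = 0 (shut down); profit = -$117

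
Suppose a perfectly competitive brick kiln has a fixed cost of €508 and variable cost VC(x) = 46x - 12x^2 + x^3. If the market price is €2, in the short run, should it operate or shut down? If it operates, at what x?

Variable cost is VC = 46x - 12x^2 + x^3, so AVC = VC/x = 46 - 12x + x^2 and MC = dTC/dx = 46 - 24x + 3x^2.
AVC is minimized where dAVC/dx = -12 + 2x = 0, at x = 6; min AVC = 46 - 12·6 + 6^2 = €10.
Since P = €2 < min AVC = €10, price fails to cover variable cost at any output.
Shutting down limits the loss to fixed cost, €508.

Shut down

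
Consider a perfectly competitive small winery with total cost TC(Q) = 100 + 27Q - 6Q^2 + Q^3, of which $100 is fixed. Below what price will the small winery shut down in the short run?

Short-run supply begins at min AVC. From VC = 27Q - 6Q^2 + Q^3, AVC = 27 - 6Q + Q^2.
At the minimum of AVC, MC = AVC. MC = 27 - 12Q + 3Q^2; setting MC = AVC gives 2Q^2 - 6Q = 0, so Q = 3. min AVC = 18.
For P < $18 the firm produces nothing.

$18 per unit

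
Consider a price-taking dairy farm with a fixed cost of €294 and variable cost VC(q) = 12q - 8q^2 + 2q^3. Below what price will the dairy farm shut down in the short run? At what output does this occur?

Short-run supply begins at min AVC. From VC = 12q - 8q^2 + 2q^3, AVC = 12 - 8q + 2q^2.
dAVC/dq = -8 + 4q = 0 gives q = 2. min AVC = 12 - 8·2 + 2·2^2 = 4.
So the shutdown price is €4.

€4 per unit, at q = 2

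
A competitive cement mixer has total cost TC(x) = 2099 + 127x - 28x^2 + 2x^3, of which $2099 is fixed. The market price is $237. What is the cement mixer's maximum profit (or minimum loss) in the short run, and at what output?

Profit = -$163 at x = 11

AVC = 127 - 28x + 2x^2; min AVC = $29 at x = 7. Since P = $237 ≥ min AVC, the firm produces.
With MC = 127 - 56x + 6x^2, P = MC on the upward-sloping part at x* = 11.
TR = 237·11 = 2607. TC = 2099 + 671 = 2770. Profit = 2607 − 2770 = -$163.
Shutting down would mean losing the fixed cost of $2099, so operating at a loss of $163 is better by $1936.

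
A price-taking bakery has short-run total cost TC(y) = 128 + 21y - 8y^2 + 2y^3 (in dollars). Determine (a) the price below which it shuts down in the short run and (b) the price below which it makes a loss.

AVC = 21 - 8y + 2y^2; minimized at y = 2, giving min AVC = $13. That is the shutdown price.
ATC = 128/y + 21 - 8y + 2y^2. Setting dATC/dy = −128/y^2 − 8 + 4y = 0 gives y = 4 (since 4·4^3 − 8·4^2 = 128).
min ATC = 128/4 + 21 − 8·4 + 2·4^2 = $53. That is the break-even price.
Between these two prices the firm operates at a loss; above $53 it earns a profit.

Shutdown price = $13; break-even price = $53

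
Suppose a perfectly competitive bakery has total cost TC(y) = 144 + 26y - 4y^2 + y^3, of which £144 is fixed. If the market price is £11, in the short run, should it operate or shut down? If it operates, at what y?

Shut down

Variable cost is VC = 26y - 4y^2 + y^3, so AVC = VC/y = 26 - 4y + y^2 and MC = dTC/dy = 26 - 8y + 3y^2.
The AVC parabola has its vertex at y = 4/2 = 2, where AVC = 26 - 4·2 + 2^2 = £22.
P = £11 lies below min AVC = £22; no output level covers variable cost.
Shutting down limits the loss to fixed cost, £144.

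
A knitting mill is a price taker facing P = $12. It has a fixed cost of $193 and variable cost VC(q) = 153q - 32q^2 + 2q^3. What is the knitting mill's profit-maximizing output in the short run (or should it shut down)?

Variable cost is VC = 153q - 32q^2 + 2q^3, so AVC = VC/q = 153 - 32q + 2q^2 and MC = dTC/dq = 153 - 64q + 6q^2.
The AVC parabola has its vertex at q = 32/4 = 8, where AVC = 153 - 32·8 + 2·8^2 = $25.
P = $12 lies below min AVC = $25; no output level covers variable cost.
Best response: produce nothing and absorb the $193 fixed cost.

Shut down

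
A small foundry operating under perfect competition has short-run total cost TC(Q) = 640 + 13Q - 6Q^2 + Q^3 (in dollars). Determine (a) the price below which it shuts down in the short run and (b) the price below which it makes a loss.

Shutdown price = $4; break-even price = $109

AVC = 13 - 6Q + Q^2; minimized at Q = 3, giving min AVC = $4. That is the shutdown price.
ATC = 640/Q + 13 - 6Q + Q^2. Setting dATC/dQ = −640/Q^2 − 6 + 2Q = 0 gives Q = 8 (since 2·8^3 − 6·8^2 = 640).
min ATC = 640/8 + 13 − 6·8 + 8^2 = $109. That is the break-even price.
For $4 ≤ P < $109 the firm produces at a loss; below $4 it shuts down.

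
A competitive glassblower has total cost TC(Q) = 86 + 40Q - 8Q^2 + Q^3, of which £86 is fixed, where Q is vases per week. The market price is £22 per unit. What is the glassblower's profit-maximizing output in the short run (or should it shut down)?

Shut down

Strip out fixed cost: VC = 40Q - 8Q^2 + Q^3. Then AVC = 40 - 8Q + Q^2 and MC = 40 - 16Q + 3Q^2.
The AVC parabola has its vertex at Q = 8/2 = 4, where AVC = 40 - 8·4 + 4^2 = £24.
P = £22 lies below min AVC = £24; no output level covers variable cost.
Best response: produce nothing and absorb the £86 fixed cost.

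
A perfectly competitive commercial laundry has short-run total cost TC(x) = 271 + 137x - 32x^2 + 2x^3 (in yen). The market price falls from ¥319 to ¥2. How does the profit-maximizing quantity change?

Output falls from 13 to 0 (the firm shuts down)

AVC = 137 - 32x + 2x^2, minimized at x = 8 where min AVC = ¥9. MC = 137 - 64x + 6x^2.
At P = ¥319 ≥ min AVC, set P = MC on the rising branch: x = 13.
At P = ¥2 < min AVC = ¥9, price no longer covers variable cost at any output, so the firm shuts down: x = 0.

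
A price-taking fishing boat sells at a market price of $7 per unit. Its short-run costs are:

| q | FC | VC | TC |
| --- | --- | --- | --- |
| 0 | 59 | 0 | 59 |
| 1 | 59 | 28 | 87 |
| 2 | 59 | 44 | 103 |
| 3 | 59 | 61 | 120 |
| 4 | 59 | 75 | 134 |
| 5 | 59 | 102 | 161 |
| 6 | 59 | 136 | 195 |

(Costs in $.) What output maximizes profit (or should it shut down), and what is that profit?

Compute π = P·q − TC at each output: q=0: -59; q=1: -80; q=2: -89; q=3: -99; q=4: -106; q=5: -126; q=6: -153.
Profit is highest at q = 0. Equivalently, the lowest AVC in the table is 75/4 ≈ $18.75 at q = 4, and P = $7 falls below it — price never covers variable cost, so the firm shuts down and loses only its fixed cost.

q = 0 (shut down); profit = -$59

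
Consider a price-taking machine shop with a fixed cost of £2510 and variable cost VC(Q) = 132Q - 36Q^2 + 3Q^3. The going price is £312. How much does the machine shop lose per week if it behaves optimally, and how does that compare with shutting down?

Profit = -£110 at Q = 10

AVC = 132 - 36Q + 3Q^2 has its minimum £24 at Q = 6; price £312 clears that bar, so the firm operates.
With MC = 132 - 72Q + 9Q^2, P = MC on the upward-sloping part at Q* = 10.
TR = 312·10 = 3120. TC = 2510 + 720 = 3230. Profit = 3120 − 3230 = -£110.
Shutting down would mean losing the fixed cost of £2510, so operating at a loss of £110 is better by £2400.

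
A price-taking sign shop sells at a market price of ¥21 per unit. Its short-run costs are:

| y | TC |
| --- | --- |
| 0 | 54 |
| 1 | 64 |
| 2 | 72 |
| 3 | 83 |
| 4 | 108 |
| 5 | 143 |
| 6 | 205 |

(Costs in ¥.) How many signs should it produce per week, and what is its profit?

y = 3; profit = -¥20

Profit at each row (π = 21y − TC): y=0: -54; y=1: -43; y=2: -30; y=3: -20; y=4: -24; y=5: -38; y=6: -79.
Profit is maximized at y = 3. AVC there is 29/3 = ¥9.67 ≤ P, so producing beats shutting down (which would give -¥54).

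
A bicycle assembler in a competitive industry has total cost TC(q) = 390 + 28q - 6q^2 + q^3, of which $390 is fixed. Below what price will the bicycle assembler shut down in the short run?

$19 per unit

Short-run supply begins at min AVC. From VC = 28q - 6q^2 + q^3, AVC = 28 - 6q + q^2.
At the minimum of AVC, MC = AVC. MC = 28 - 12q + 3q^2; setting MC = AVC gives 2q^2 - 6q = 0, so q = 3. min AVC = 19.
The firm shuts down for any P below $19.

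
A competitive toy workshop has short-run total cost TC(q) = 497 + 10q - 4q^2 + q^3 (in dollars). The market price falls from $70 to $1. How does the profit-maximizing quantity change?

Output falls from 6 to 0 (the firm shuts down)

MC = 10 - 8q + 3q^2; the shutdown threshold is min AVC = $6 (at q = 2).
At P = $70 ≥ min AVC, set P = MC on the rising branch: q = 6.
At P = $1 < min AVC = $6, price no longer covers variable cost at any output, so the firm shuts down: q = 0.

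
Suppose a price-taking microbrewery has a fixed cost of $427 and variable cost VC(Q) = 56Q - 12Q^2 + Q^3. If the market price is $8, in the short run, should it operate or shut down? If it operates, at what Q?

Shut down

Strip out fixed cost: VC = 56Q - 12Q^2 + Q^3. Then AVC = 56 - 12Q + Q^2 and MC = 56 - 24Q + 3Q^2.
AVC hits its minimum where MC = AVC, at Q = 6, giving min AVC = 56 - 12·6 + 6^2 = $20.
P = $8 lies below min AVC = $20; no output level covers variable cost.
The firm minimizes its loss by shutting down and losing only its fixed cost of $427.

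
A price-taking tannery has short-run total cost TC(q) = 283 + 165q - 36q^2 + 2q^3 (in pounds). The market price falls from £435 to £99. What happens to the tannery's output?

AVC = 165 - 36q + 2q^2, minimized at q = 9 where min AVC = £3. MC = 165 - 72q + 6q^2.
At P = £435 ≥ min AVC, set P = MC on the rising branch: q = 15.
At P = £99 ≥ min AVC, set P = MC: q = 11. The firm stays open but cuts output.

Output falls from 15 to 11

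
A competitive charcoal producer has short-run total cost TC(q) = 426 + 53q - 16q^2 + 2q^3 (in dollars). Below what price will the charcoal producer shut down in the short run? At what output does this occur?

The firm shuts down when price falls below the minimum of average variable cost. AVC = VC/q = 53 - 16q + 2q^2.
At the minimum of AVC, MC = AVC. MC = 53 - 32q + 6q^2; setting MC = AVC gives 4q^2 - 16q = 0, so q = 4. min AVC = 21.
The firm shuts down for any P below $21.

$21 per unit, at q = 4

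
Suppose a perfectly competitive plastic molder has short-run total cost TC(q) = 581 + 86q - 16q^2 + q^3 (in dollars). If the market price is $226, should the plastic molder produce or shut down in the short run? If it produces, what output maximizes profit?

Produce at q = 14

Variable cost is VC = 86q - 16q^2 + q^3, so AVC = VC/q = 86 - 16q + q^2 and MC = dTC/dq = 86 - 32q + 3q^2.
AVC is minimized where dAVC/dq = -16 + 2q = 0, at q = 8; min AVC = 86 - 16·8 + 8^2 = $22.
Since P = $226 ≥ min AVC = $22, price covers variable cost and the firm should produce.
P = MC gives -140 - 32q + 3q^2 = 0, with roots -10/3 and 14. Take the larger (rising MC): q* = 14.
Check: AVC at q = 14 is $58 ≤ P, so revenue covers variable cost.
Profit = P·q − TC = 226·14 − 1393 = $1771.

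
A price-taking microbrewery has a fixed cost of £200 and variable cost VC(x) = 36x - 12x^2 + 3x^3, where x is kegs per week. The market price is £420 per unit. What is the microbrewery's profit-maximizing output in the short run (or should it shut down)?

From TC, MC = TC'(x) = 36 - 24x + 9x^2 and AVC = VC/x = 36 - 12x + 3x^2.
The AVC parabola has its vertex at x = 12/6 = 2, where AVC = 36 - 12·2 + 3·2^2 = £24.
Because £420 ≥ £24, revenue can cover variable cost; the firm operates.
Set P = MC: 420 = 36 - 24x + 9x^2 → -384 - 24x + 9x^2 = 0. The roots are x = -16/3 and x = 8; the profit-maximizing output is on the rising part of MC, so x* = 8.
Check: AVC at x = 8 is £132 ≤ P, so revenue covers variable cost.
Profit = P·x − TC = 420·8 − 1256 = £2104.

Produce at x = 8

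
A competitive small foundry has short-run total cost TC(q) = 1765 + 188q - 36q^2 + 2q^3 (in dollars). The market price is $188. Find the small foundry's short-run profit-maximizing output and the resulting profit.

Profit = -$37 at q = 12

AVC = 188 - 36q + 2q^2; min AVC = $26 at q = 9. Since P = $188 ≥ min AVC, the firm produces.
MC = 188 - 72q + 6q^2. Setting P = MC and taking the root on the rising branch gives q* = 12.
TR = 188·12 = 2256. TC = 1765 + 528 = 2293. Profit = 2256 − 2293 = -$37.
That loss of $37 beats the $1765 the firm would lose by shutting down; producing recovers $1728 of fixed cost.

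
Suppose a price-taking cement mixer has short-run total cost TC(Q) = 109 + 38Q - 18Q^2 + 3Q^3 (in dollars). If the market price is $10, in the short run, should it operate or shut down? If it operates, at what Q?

Variable cost is VC = 38Q - 18Q^2 + 3Q^3, so AVC = VC/Q = 38 - 18Q + 3Q^2 and MC = dTC/dQ = 38 - 36Q + 9Q^2.
AVC is minimized where dAVC/dQ = -18 + 6Q = 0, at Q = 3; min AVC = 38 - 18·3 + 3·3^2 = $11.
With P < min AVC ($10 < $11), every unit sold adds to the loss.
Shutting down limits the loss to fixed cost, $109.

Shut down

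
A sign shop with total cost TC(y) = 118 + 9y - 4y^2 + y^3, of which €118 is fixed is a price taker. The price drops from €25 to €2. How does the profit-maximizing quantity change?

Output falls from 4 to 0 (the firm shuts down)

MC = 9 - 8y + 3y^2; the shutdown threshold is min AVC = €5 (at y = 2).
With P = €25 above the shutdown price, P = MC gives y = 4.
At P = €2 < min AVC = €5, price no longer covers variable cost at any output, so the firm shuts down: y = 0.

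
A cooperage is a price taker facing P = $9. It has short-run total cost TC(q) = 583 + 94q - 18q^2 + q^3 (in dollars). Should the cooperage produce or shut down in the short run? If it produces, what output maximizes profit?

Shut down

From TC, MC = TC'(q) = 94 - 36q + 3q^2 and AVC = VC/q = 94 - 18q + q^2.
AVC is minimized where dAVC/dq = -18 + 2q = 0, at q = 9; min AVC = 94 - 18·9 + 9^2 = $13.
With P < min AVC ($9 < $13), every unit sold adds to the loss.
Shutting down limits the loss to fixed cost, $583.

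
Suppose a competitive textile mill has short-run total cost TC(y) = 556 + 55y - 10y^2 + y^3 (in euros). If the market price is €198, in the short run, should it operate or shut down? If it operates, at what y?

Produce at y = 11

Variable cost is VC = 55y - 10y^2 + y^3, so AVC = VC/y = 55 - 10y + y^2 and MC = dTC/dy = 55 - 20y + 3y^2.
The AVC parabola has its vertex at y = 10/2 = 5, where AVC = 55 - 10·5 + 5^2 = €30.
P = €198 exceeds min AVC = €30, so the firm stays open.
P = MC gives -143 - 20y + 3y^2 = 0, with roots -13/3 and 11. Take the larger (rising MC): y* = 11.
Check: AVC at y = 11 is €66 ≤ P, so revenue covers variable cost.
Profit = P·y − TC = 198·11 − 1282 = €896.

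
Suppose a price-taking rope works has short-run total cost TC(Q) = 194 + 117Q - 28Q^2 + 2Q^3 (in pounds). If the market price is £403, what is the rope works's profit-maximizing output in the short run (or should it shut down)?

From TC, MC = TC'(Q) = 117 - 56Q + 6Q^2 and AVC = VC/Q = 117 - 28Q + 2Q^2.
AVC hits its minimum where MC = AVC, at Q = 7, giving min AVC = 117 - 28·7 + 2·7^2 = £19.
Because £403 ≥ £19, revenue can cover variable cost; the firm operates.
Set P = MC: 403 = 117 - 56Q + 6Q^2 → -286 - 56Q + 6Q^2 = 0. The roots are Q = -11/3 and Q = 13; the profit-maximizing output is on the rising part of MC, so Q* = 13.
Check: AVC at Q = 13 is £91 ≤ P, so revenue covers variable cost.
Profit = P·Q − TC = 403·13 − 1377 = £3862.

Produce at Q = 13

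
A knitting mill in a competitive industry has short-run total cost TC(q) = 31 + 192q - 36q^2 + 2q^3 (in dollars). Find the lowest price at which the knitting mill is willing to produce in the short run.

Short-run supply begins at min AVC. From VC = 192q - 36q^2 + 2q^3, AVC = 192 - 36q + 2q^2.
dAVC/dq = -36 + 4q = 0 gives q = 9. min AVC = 192 - 36·9 + 2·9^2 = 30.
So the shutdown price is $30.

$30 per unit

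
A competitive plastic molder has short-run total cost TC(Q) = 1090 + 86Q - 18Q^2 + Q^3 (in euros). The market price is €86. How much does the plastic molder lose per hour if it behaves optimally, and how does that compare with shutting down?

AVC = 86 - 18Q + Q^2; min AVC = €5 at Q = 9. Since P = €86 ≥ min AVC, the firm produces.
With MC = 86 - 36Q + 3Q^2, P = MC on the upward-sloping part at Q* = 12.
TR = 86·12 = 1032. TC = 1090 + 168 = 1258. Profit = 1032 − 1258 = -€226.
Shutting down would mean losing the fixed cost of €1090, so operating at a loss of €226 is better by €864.

Profit = -€226 at Q = 12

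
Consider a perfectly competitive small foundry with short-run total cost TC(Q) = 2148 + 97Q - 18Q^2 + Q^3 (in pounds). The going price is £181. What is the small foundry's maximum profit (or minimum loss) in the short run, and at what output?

Profit = -£188 at Q = 14

AVC = 97 - 18Q + Q^2; min AVC = £16 at Q = 9. Since P = £181 ≥ min AVC, the firm produces.
With MC = 97 - 36Q + 3Q^2, P = MC on the upward-sloping part at Q* = 14.
TR = 181·14 = 2534. TC = 2148 + 574 = 2722. Profit = 2534 − 2722 = -£188.
Shutting down would mean losing the fixed cost of £2148, so operating at a loss of £188 is better by £1960.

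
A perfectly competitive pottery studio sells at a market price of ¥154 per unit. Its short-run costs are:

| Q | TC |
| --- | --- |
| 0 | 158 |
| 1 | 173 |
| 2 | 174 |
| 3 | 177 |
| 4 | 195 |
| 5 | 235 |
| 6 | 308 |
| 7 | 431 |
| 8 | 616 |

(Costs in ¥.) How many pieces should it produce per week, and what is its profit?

Tabulate TR − TC: Q=0: -158; Q=1: -19; Q=2: 134; Q=3: 285; Q=4: 421; Q=5: 535; Q=6: 616; Q=7: 647; Q=8: 616.
Profit is maximized at Q = 7. AVC there is 273/7 = ¥39 ≤ P, so producing beats shutting down (which would give -¥158).

Q = 7; profit = ¥647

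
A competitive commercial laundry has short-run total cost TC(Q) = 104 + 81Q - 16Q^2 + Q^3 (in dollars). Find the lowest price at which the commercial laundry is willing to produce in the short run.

$17 per unit

Short-run supply begins at min AVC. From VC = 81Q - 16Q^2 + Q^3, AVC = 81 - 16Q + Q^2.
dAVC/dQ = -16 + 2Q = 0 gives Q = 8. min AVC = 81 - 16·8 + 8^2 = 17.
For P < $17 the firm produces nothing.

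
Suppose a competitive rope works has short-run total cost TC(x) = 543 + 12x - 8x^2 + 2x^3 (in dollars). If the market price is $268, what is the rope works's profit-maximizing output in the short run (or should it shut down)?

From TC, MC = TC'(x) = 12 - 16x + 6x^2 and AVC = VC/x = 12 - 8x + 2x^2.
AVC hits its minimum where MC = AVC, at x = 2, giving min AVC = 12 - 8·2 + 2·2^2 = $4.
Since P = $268 ≥ min AVC = $4, price covers variable cost and the firm should produce.
Set P = MC: 268 = 12 - 16x + 6x^2 → -256 - 16x + 6x^2 = 0. The roots are x = -16/3 and x = 8; the profit-maximizing output is on the rising part of MC, so x* = 8.
Check: AVC at x = 8 is $76 ≤ P, so revenue covers variable cost.
Profit = P·x − TC = 268·8 − 1151 = $993.

Produce at x = 8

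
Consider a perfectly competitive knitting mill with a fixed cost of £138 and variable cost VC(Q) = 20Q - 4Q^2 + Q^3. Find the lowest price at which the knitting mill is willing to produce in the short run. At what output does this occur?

£16 per unit, at Q = 2

Short-run supply begins at min AVC. From VC = 20Q - 4Q^2 + Q^3, AVC = 20 - 4Q + Q^2.
dAVC/dQ = -4 + 2Q = 0 gives Q = 2. min AVC = 20 - 4·2 + 2^2 = 16.
So the shutdown price is £16.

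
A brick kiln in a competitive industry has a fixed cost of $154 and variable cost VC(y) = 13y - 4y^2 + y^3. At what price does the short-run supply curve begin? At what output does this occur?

$9 per unit, at y = 2

The firm shuts down when price falls below the minimum of average variable cost. AVC = VC/y = 13 - 4y + y^2.
dAVC/dy = -4 + 2y = 0 gives y = 2. min AVC = 13 - 4·2 + 2^2 = 9.
So the shutdown price is $9.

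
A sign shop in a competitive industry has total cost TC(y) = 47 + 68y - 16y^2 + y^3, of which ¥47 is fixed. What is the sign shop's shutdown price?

The shutdown price is the minimum of AVC. VC = 68y - 16y^2 + y^3, so AVC = 68 - 16y + y^2.
At the minimum of AVC, MC = AVC. MC = 68 - 32y + 3y^2; setting MC = AVC gives 2y^2 - 16y = 0, so y = 8. min AVC = 4.
The firm shuts down for any P below ¥4.

¥4 per unit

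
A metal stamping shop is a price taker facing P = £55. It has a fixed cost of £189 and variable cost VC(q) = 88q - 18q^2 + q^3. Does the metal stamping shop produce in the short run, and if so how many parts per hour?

Produce at q = 11

Variable cost is VC = 88q - 18q^2 + q^3, so AVC = VC/q = 88 - 18q + q^2 and MC = dTC/dq = 88 - 36q + 3q^2.
AVC is minimized where dAVC/dq = -18 + 2q = 0, at q = 9; min AVC = 88 - 18·9 + 9^2 = £7.
Because £55 ≥ £7, revenue can cover variable cost; the firm operates.
Set P = MC: 55 = 88 - 36q + 3q^2 → 33 - 36q + 3q^2 = 0. The roots are q = 1 and q = 11; the profit-maximizing output is on the rising part of MC, so q* = 11.
Check: AVC at q = 11 is £11 ≤ P, so revenue covers variable cost.
Profit = P·q − TC = 55·11 − 310 = £295.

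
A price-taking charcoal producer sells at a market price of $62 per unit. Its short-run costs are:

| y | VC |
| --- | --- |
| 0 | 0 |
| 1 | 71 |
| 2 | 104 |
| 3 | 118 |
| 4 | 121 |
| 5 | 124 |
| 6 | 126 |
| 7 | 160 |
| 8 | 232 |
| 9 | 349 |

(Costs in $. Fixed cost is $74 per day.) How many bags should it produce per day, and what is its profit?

y = 7; profit = $200

Tabulate TR − TC: y=0: -74; y=1: -83; y=2: -54; y=3: -6; y=4: 53; y=5: 112; y=6: 172; y=7: 200; y=8: 190; y=9: 135.
Profit is maximized at y = 7. AVC there is 160/7 = $22.86 ≤ P, so producing beats shutting down (which would give -$74).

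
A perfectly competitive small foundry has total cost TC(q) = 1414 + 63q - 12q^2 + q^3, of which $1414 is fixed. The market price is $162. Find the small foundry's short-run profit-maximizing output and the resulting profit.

Profit = -$204 at q = 11

AVC = 63 - 12q + q^2; min AVC = $27 at q = 6. Since P = $162 ≥ min AVC, the firm produces.
With MC = 63 - 24q + 3q^2, P = MC on the upward-sloping part at q* = 11.
TR = 162·11 = 1782. TC = 1414 + 572 = 1986. Profit = 1782 − 1986 = -$204.
That loss of $204 beats the $1414 the firm would lose by shutting down; producing recovers $1210 of fixed cost.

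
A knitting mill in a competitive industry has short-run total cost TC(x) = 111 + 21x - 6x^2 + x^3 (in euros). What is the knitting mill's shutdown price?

Short-run supply begins at min AVC. From VC = 21x - 6x^2 + x^3, AVC = 21 - 6x + x^2.
At the minimum of AVC, MC = AVC. MC = 21 - 12x + 3x^2; setting MC = AVC gives 2x^2 - 6x = 0, so x = 3. min AVC = 12.
For P < €12 the firm produces nothing.

€12 per unit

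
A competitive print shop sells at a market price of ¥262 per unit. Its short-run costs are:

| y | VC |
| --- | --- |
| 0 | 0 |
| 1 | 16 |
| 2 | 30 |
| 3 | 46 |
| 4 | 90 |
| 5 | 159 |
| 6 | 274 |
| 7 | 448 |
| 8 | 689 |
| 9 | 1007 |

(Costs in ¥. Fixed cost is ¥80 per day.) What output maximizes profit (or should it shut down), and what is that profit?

Profit at each row (π = 262y − TC): y=0: -80; y=1: 166; y=2: 414; y=3: 660; y=4: 878; y=5: 1071; y=6: 1218; y=7: 1306; y=8: 1327; y=9: 1271.
Profit is maximized at y = 8. AVC there is 689/8 = ¥86.12 ≤ P, so producing beats shutting down (which would give -¥80).

y = 8; profit = ¥1327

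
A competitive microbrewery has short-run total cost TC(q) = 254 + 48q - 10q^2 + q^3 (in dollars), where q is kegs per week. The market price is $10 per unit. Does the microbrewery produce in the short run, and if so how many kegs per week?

Strip out fixed cost: VC = 48q - 10q^2 + q^3. Then AVC = 48 - 10q + q^2 and MC = 48 - 20q + 3q^2.
AVC is minimized where dAVC/dq = -10 + 2q = 0, at q = 5; min AVC = 48 - 10·5 + 5^2 = $23.
With P < min AVC ($10 < $23), every unit sold adds to the loss.
Shutting down limits the loss to fixed cost, $254.

Shut down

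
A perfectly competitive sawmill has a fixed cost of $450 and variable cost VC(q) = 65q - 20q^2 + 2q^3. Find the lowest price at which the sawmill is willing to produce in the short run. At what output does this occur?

$15 per unit, at q = 5

Short-run supply begins at min AVC. From VC = 65q - 20q^2 + 2q^3, AVC = 65 - 20q + 2q^2.
dAVC/dq = -20 + 4q = 0 gives q = 5. min AVC = 65 - 20·5 + 2·5^2 = 15.
So the shutdown price is $15.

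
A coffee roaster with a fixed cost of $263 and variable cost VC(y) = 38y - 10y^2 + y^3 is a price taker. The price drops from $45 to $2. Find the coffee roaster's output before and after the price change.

Output falls from 7 to 0 (the firm shuts down)

MC = 38 - 20y + 3y^2; the shutdown threshold is min AVC = $13 (at y = 5).
At P = $45 ≥ min AVC, set P = MC on the rising branch: y = 7.
At P = $2 < min AVC = $13, price no longer covers variable cost at any output, so the firm shuts down: y = 0.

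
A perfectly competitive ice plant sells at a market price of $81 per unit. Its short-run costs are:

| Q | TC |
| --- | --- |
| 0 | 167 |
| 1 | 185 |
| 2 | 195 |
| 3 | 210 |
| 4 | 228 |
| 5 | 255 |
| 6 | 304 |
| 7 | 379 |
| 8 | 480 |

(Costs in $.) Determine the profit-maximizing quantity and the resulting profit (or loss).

Profit at each row (π = 81Q − TC): Q=0: -167; Q=1: -104; Q=2: -33; Q=3: 33; Q=4: 96; Q=5: 150; Q=6: 182; Q=7: 188; Q=8: 168.
Profit is maximized at Q = 7. AVC there is 212/7 = $30.29 ≤ P, so producing beats shutting down (which would give -$167).

Q = 7; profit = $188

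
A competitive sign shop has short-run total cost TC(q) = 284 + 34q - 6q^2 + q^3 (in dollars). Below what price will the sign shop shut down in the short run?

The firm shuts down when price falls below the minimum of average variable cost. AVC = VC/q = 34 - 6q + q^2.
At the minimum of AVC, MC = AVC. MC = 34 - 12q + 3q^2; setting MC = AVC gives 2q^2 - 6q = 0, so q = 3. min AVC = 25.
So the shutdown price is $25.

$25 per unit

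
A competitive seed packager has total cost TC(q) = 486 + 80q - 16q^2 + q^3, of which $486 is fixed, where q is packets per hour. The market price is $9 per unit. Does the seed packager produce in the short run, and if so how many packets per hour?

Shut down

Strip out fixed cost: VC = 80q - 16q^2 + q^3. Then AVC = 80 - 16q + q^2 and MC = 80 - 32q + 3q^2.
The AVC parabola has its vertex at q = 16/2 = 8, where AVC = 80 - 16·8 + 8^2 = $16.
P = $9 lies below min AVC = $16; no output level covers variable cost.
Best response: produce nothing and absorb the $486 fixed cost.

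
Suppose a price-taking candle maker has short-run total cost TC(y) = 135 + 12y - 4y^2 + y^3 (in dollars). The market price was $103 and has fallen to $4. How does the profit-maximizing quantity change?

MC = 12 - 8y + 3y^2; the shutdown threshold is min AVC = $8 (at y = 2).
With P = $103 above the shutdown price, P = MC gives y = 7.
At P = $4 < min AVC = $8, price no longer covers variable cost at any output, so the firm shuts down: y = 0.

Output falls from 7 to 0 (the firm shuts down)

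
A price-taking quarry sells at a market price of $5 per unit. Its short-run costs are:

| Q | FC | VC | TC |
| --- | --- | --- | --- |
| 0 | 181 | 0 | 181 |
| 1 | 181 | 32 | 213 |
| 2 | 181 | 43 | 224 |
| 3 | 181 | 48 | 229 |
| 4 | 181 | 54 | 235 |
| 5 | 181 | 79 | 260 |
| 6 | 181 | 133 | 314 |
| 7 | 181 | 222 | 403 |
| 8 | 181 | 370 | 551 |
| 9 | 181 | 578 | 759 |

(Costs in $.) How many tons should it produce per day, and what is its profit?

Compute π = P·Q − TC at each output: Q=0: -181; Q=1: -208; Q=2: -214; Q=3: -214; Q=4: -215; Q=5: -235; Q=6: -284; Q=7: -368; Q=8: -511; Q=9: -714.
Profit is highest at Q = 0. Equivalently, the lowest AVC in the table is 54/4 ≈ $13.50 at Q = 4, and P = $5 falls below it — price never covers variable cost, so the firm shuts down and loses only its fixed cost.

Q = 0 (shut down); profit = -$181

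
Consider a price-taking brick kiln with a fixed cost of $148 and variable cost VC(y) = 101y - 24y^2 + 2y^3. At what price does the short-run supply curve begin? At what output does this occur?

The shutdown price is the minimum of AVC. VC = 101y - 24y^2 + 2y^3, so AVC = 101 - 24y + 2y^2.
At the minimum of AVC, MC = AVC. MC = 101 - 48y + 6y^2; setting MC = AVC gives 4y^2 - 24y = 0, so y = 6. min AVC = 29.
The firm shuts down for any P below $29.

$29 per unit, at y = 6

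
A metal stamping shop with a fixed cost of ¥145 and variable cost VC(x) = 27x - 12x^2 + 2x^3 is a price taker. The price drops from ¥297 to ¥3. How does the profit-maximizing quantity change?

AVC = 27 - 12x + 2x^2, minimized at x = 3 where min AVC = ¥9. MC = 27 - 24x + 6x^2.
At P = ¥297 ≥ min AVC, set P = MC on the rising branch: x = 9.
At P = ¥3 < min AVC = ¥9, price no longer covers variable cost at any output, so the firm shuts down: x = 0.

Output falls from 9 to 0 (the firm shuts down)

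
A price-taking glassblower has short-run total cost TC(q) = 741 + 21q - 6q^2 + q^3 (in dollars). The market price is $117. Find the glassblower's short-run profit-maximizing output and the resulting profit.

Profit = -$101 at q = 8

AVC = 21 - 6q + q^2 has its minimum $12 at q = 3; price $117 clears that bar, so the firm operates.
With MC = 21 - 12q + 3q^2, P = MC on the upward-sloping part at q* = 8.
TR = 117·8 = 936. TC = 741 + 296 = 1037. Profit = 936 − 1037 = -$101.
That loss of $101 beats the $741 the firm would lose by shutting down; producing recovers $640 of fixed cost.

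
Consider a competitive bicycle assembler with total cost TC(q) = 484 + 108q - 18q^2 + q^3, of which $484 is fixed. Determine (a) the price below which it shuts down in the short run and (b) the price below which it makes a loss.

Shutdown price = min AVC. AVC = 108 - 18q + q^2, with vertex at q = 9 and minimum $27.
ATC = 484/q + 108 - 18q + q^2. Setting dATC/dq = −484/q^2 − 18 + 2q = 0 gives q = 11 (since 2·11^3 − 18·11^2 = 484).
min ATC = 484/11 + 108 − 18·11 + 11^2 = $75. That is the break-even price.
For $27 ≤ P < $75 the firm produces at a loss; below $27 it shuts down.

Shutdown price = $27; break-even price = $75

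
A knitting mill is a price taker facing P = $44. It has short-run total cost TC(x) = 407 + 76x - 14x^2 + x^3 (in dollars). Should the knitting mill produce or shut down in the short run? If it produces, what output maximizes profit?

From TC, MC = TC'(x) = 76 - 28x + 3x^2 and AVC = VC/x = 76 - 14x + x^2.
AVC hits its minimum where MC = AVC, at x = 7, giving min AVC = 76 - 14·7 + 7^2 = $27.
P = $44 exceeds min AVC = $27, so the firm stays open.
P = MC gives 32 - 28x + 3x^2 = 0, with roots 4/3 and 8. Take the larger (rising MC): x* = 8.
Check: AVC at x = 8 is $28 ≤ P, so revenue covers variable cost.
Profit = P·x − TC = 44·8 − 631 = -$279, a loss, but smaller than the $407 fixed cost the firm would lose by shutting down.

Produce at x = 8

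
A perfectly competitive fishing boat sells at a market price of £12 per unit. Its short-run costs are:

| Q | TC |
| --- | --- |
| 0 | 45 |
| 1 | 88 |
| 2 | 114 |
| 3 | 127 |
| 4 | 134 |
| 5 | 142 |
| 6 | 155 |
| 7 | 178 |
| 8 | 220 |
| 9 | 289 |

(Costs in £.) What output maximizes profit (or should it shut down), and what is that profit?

Q = 0 (shut down); profit = -£45

Tabulate TR − TC: Q=0: -45; Q=1: -76; Q=2: -90; Q=3: -91; Q=4: -86; Q=5: -82; Q=6: -83; Q=7: -94; Q=8: -124; Q=9: -181.
Profit is highest at Q = 0. Equivalently, the lowest AVC in the table is 110/6 ≈ £18.33 at Q = 6, and P = £12 falls below it — price never covers variable cost, so the firm shuts down and loses only its fixed cost.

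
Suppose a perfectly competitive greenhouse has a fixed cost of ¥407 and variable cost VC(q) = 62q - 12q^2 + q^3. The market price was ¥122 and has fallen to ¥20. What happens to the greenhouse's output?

MC = 62 - 24q + 3q^2; the shutdown threshold is min AVC = ¥26 (at q = 6).
At P = ¥122 ≥ min AVC, set P = MC on the rising branch: q = 10.
At P = ¥20 < min AVC = ¥26, price no longer covers variable cost at any output, so the firm shuts down: q = 0.

Output falls from 10 to 0 (the firm shuts down)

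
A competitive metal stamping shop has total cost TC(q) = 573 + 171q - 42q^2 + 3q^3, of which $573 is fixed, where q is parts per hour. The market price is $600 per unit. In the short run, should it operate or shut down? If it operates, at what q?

Produce at q = 13

Variable cost is VC = 171q - 42q^2 + 3q^3, so AVC = VC/q = 171 - 42q + 3q^2 and MC = dTC/dq = 171 - 84q + 9q^2.
AVC hits its minimum where MC = AVC, at q = 7, giving min AVC = 171 - 42·7 + 3·7^2 = $24.
P = $600 exceeds min AVC = $24, so the firm stays open.
P = MC gives -429 - 84q + 9q^2 = 0, with roots -11/3 and 13. Take the larger (rising MC): q* = 13.
Check: AVC at q = 13 is $132 ≤ P, so revenue covers variable cost.
Profit = P·q − TC = 600·13 − 2289 = $5511.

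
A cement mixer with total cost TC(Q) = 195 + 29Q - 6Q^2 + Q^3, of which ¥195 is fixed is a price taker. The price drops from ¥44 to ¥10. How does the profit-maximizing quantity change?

Output falls from 5 to 0 (the firm shuts down)

MC = 29 - 12Q + 3Q^2; the shutdown threshold is min AVC = ¥20 (at Q = 3).
At P = ¥44 ≥ min AVC, set P = MC on the rising branch: Q = 5.
At P = ¥10 < min AVC = ¥20, price no longer covers variable cost at any output, so the firm shuts down: Q = 0.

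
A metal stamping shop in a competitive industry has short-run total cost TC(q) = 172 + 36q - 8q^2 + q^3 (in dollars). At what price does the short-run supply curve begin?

The firm shuts down when price falls below the minimum of average variable cost. AVC = VC/q = 36 - 8q + q^2.
At the minimum of AVC, MC = AVC. MC = 36 - 16q + 3q^2; setting MC = AVC gives 2q^2 - 8q = 0, so q = 4. min AVC = 20.
So the shutdown price is $20.

$20 per unit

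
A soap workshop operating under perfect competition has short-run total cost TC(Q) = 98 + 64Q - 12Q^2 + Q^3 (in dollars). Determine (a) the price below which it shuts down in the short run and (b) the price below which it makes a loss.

AVC = 64 - 12Q + Q^2; minimized at Q = 6, giving min AVC = $28. That is the shutdown price.
ATC = 98/Q + 64 - 12Q + Q^2. Setting dATC/dQ = −98/Q^2 − 12 + 2Q = 0 gives Q = 7 (since 2·7^3 − 12·7^2 = 98).
min ATC = 98/7 + 64 − 12·7 + 7^2 = $43. That is the break-even price.
Between these two prices the firm operates at a loss; above $43 it earns a profit.

Shutdown price = $28; break-even price = $43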